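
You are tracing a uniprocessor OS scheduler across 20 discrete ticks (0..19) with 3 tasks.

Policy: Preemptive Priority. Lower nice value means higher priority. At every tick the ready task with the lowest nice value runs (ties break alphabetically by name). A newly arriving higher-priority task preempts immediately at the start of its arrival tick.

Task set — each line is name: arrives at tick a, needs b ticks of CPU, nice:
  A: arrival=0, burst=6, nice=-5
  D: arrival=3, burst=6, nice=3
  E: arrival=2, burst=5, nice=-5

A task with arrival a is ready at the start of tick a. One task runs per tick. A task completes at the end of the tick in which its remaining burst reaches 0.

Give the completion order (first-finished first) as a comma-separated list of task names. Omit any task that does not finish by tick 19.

t=0: ready={A} → run A
t=1: ready={A} → run A
t=2: ready={A,E} → run A
t=3: ready={A,D,E} → run A
t=4: ready={A,D,E} → run A
t=5: ready={A,D,E} → run A
t=6: ready={D,E} → run E
t=7: ready={D,E} → run E
t=8: ready={D,E} → run E
t=9: ready={D,E} → run E
t=10: ready={D,E} → run E
t=11: ready={D} → run D
t=12: ready={D} → run D
t=13: ready={D} → run D
t=14: ready={D} → run D
t=15: ready={D} → run D
t=16: ready={D} → run D
t=17: (idle)
t=18: (idle)
t=19: (idle)

completion order = A, E, D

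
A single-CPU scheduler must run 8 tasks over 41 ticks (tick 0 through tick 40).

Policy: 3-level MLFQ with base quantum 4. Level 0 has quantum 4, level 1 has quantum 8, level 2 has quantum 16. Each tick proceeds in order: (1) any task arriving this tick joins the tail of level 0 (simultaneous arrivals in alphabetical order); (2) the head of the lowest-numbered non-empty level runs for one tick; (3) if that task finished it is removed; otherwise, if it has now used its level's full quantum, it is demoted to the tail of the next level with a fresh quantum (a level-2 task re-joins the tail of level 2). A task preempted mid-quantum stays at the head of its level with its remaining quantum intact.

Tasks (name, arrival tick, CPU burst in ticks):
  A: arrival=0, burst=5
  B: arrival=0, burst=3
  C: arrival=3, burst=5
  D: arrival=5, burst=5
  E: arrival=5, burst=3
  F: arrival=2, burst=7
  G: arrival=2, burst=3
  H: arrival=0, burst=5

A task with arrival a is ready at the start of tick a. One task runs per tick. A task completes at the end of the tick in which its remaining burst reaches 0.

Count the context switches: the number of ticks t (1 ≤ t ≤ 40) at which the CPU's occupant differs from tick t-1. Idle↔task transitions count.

context switches = 13

t=0: L0/L1/L2 = ABH/-/- → run A
t=1: L0/L1/L2 = ABH/-/- → run A
t=2: L0/L1/L2 = ABHFG/-/- → run A
t=3: L0/L1/L2 = ABHFGC/-/- → run A
t=4: L0/L1/L2 = BHFGC/A/- → run B
t=5: L0/L1/L2 = BHFGCDE/A/- → run B
t=6: L0/L1/L2 = BHFGCDE/A/- → run B
t=7: L0/L1/L2 = HFGCDE/A/- → run H
t=8: L0/L1/L2 = HFGCDE/A/- → run H
t=9: L0/L1/L2 = HFGCDE/A/- → run H
t=10: L0/L1/L2 = HFGCDE/A/- → run H
t=11: L0/L1/L2 = FGCDE/AH/- → run F
t=12: L0/L1/L2 = FGCDE/AH/- → run F
t=13: L0/L1/L2 = FGCDE/AH/- → run F
t=14: L0/L1/L2 = FGCDE/AH/- → run F
t=15: L0/L1/L2 = GCDE/AHF/- → run G
t=16: L0/L1/L2 = GCDE/AHF/- → run G
t=17: L0/L1/L2 = GCDE/AHF/- → run G
t=18: L0/L1/L2 = CDE/AHF/- → run C
t=19: L0/L1/L2 = CDE/AHF/- → run C
t=20: L0/L1/L2 = CDE/AHF/- → run C
t=21: L0/L1/L2 = CDE/AHF/- → run C
t=22: L0/L1/L2 = DE/AHFC/- → run D
t=23: L0/L1/L2 = DE/AHFC/- → run D
t=24: L0/L1/L2 = DE/AHFC/- → run D
t=25: L0/L1/L2 = DE/AHFC/- → run D
t=26: L0/L1/L2 = E/AHFCD/- → run E
t=27: L0/L1/L2 = E/AHFCD/- → run E
t=28: L0/L1/L2 = E/AHFCD/- → run E
t=29: L0/L1/L2 = -/AHFCD/- → run A
t=30: L0/L1/L2 = -/HFCD/- → run H
t=31: L0/L1/L2 = -/FCD/- → run F
t=32: L0/L1/L2 = -/FCD/- → run F
t=33: L0/L1/L2 = -/FCD/- → run F
t=34: L0/L1/L2 = -/CD/- → run C
t=35: L0/L1/L2 = -/D/- → run D
t=36: (idle)
t=37: (idle)
t=38: (idle)
t=39: (idle)
t=40: (idle)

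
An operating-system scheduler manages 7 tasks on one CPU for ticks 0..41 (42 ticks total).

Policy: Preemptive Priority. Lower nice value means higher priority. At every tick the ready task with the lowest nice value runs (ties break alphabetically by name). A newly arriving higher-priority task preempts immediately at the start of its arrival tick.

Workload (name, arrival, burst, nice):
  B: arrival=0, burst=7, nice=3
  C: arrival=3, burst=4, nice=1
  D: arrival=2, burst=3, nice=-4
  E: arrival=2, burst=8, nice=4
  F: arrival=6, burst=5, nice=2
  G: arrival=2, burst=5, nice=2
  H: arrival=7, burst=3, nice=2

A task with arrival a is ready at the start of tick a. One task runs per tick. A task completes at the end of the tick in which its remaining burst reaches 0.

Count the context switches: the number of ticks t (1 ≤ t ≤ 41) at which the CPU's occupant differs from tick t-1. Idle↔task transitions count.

t=0: ready={B} → run B
t=1: ready={B} → run B
t=2: ready={B,D,E,G} → run D
t=3: ready={B,C,D,E,G} → run D
t=4: ready={B,C,D,E,G} → run D
t=5: ready={B,C,E,G} → run C
t=6: ready={B,C,E,F,G} → run C
t=7: ready={B,C,E,F,G,H} → run C
t=8: ready={B,C,E,F,G,H} → run C
t=9: ready={B,E,F,G,H} → run F
t=10: ready={B,E,F,G,H} → run F
t=11: ready={B,E,F,G,H} → run F
t=12: ready={B,E,F,G,H} → run F
t=13: ready={B,E,F,G,H} → run F
t=14: ready={B,E,G,H} → run G
t=15: ready={B,E,G,H} → run G
t=16: ready={B,E,G,H} → run G
t=17: ready={B,E,G,H} → run G
t=18: ready={B,E,G,H} → run G
t=19: ready={B,E,H} → run H
t=20: ready={B,E,H} → run H
t=21: ready={B,E,H} → run H
t=22: ready={B,E} → run B
t=23: ready={B,E} → run B
t=24: ready={B,E} → run B
t=25: ready={B,E} → run B
t=26: ready={B,E} → run B
t=27: ready={E} → run E
t=28: ready={E} → run E
t=29: ready={E} → run E
t=30: ready={E} → run E
t=31: ready={E} → run E
t=32: ready={E} → run E
t=33: ready={E} → run E
t=34: ready={E} → run E
t=35: (idle)
t=36: (idle)
t=37: (idle)
t=38: (idle)
t=39: (idle)
t=40: (idle)
t=41: (idle)

context switches = 8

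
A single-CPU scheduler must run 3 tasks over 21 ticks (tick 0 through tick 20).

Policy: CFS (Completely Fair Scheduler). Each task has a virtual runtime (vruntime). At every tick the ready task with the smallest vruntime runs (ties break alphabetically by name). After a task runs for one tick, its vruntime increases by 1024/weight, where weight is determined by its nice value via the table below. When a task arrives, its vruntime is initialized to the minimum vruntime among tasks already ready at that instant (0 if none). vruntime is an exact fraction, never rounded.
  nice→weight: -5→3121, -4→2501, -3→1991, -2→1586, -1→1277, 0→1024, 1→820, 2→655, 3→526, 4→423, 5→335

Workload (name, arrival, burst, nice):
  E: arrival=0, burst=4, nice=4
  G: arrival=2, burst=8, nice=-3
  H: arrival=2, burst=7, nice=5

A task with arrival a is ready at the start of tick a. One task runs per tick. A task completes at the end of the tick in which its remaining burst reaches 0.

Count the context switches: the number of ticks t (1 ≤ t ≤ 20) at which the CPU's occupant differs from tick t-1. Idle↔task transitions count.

t=0: vr[E=0] → run E
t=1: vr[E=1024/423] → run E
t=2: vr[E=2048/423 G=2048/423 H=2048/423] → run E
t=3: vr[E=1024/141 G=2048/423 H=2048/423] → run G
t=4: vr[E=1024/141 G=4510720/842193 H=2048/423] → run H
t=5: vr[E=1024/141 G=4510720/842193 H=1119232/141705] → run G
t=6: vr[E=1024/141 G=4943872/842193 H=1119232/141705] → run G
t=7: vr[E=1024/141 G=5377024/842193 H=1119232/141705] → run G
t=8: vr[E=1024/141 G=5810176/842193 H=1119232/141705] → run G
t=9: vr[E=1024/141 G=6243328/842193 H=1119232/141705] → run E
t=10: vr[G=6243328/842193 H=1119232/141705] → run G
t=11: vr[G=6676480/842193 H=1119232/141705] → run H
t=12: vr[G=6676480/842193 H=1552384/141705] → run G
t=13: vr[G=7109632/842193 H=1552384/141705] → run G
t=14: vr[H=1552384/141705] → run H
t=15: vr[H=1985536/141705] → run H
t=16: vr[H=2418688/141705] → run H
t=17: vr[H=570368/28341] → run H
t=18: vr[H=3284992/141705] → run H
t=19: (idle)
t=20: (idle)

context switches = 9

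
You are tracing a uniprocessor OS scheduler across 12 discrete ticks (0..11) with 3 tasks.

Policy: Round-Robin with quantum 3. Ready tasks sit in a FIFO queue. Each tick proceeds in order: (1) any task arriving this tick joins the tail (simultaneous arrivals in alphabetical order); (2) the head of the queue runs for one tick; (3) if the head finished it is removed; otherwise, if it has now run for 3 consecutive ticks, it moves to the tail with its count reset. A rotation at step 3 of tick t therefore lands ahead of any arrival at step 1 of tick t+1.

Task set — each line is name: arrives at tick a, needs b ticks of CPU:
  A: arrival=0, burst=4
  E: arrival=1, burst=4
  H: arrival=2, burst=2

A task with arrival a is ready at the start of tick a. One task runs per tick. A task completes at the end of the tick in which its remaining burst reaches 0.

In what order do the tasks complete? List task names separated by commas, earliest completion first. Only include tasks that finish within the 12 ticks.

completion order = H, A, E

t=0: queue=[A] q_used=0 → run A
t=1: queue=[A,E] q_used=1 → run A
t=2: queue=[A,E,H] q_used=2 → run A
t=3: queue=[E,H,A] q_used=0 → run E
t=4: queue=[E,H,A] q_used=1 → run E
t=5: queue=[E,H,A] q_used=2 → run E
t=6: queue=[H,A,E] q_used=0 → run H
t=7: queue=[H,A,E] q_used=1 → run H
t=8: queue=[A,E] q_used=0 → run A
t=9: queue=[E] q_used=0 → run E
t=10: (idle)
t=11: (idle)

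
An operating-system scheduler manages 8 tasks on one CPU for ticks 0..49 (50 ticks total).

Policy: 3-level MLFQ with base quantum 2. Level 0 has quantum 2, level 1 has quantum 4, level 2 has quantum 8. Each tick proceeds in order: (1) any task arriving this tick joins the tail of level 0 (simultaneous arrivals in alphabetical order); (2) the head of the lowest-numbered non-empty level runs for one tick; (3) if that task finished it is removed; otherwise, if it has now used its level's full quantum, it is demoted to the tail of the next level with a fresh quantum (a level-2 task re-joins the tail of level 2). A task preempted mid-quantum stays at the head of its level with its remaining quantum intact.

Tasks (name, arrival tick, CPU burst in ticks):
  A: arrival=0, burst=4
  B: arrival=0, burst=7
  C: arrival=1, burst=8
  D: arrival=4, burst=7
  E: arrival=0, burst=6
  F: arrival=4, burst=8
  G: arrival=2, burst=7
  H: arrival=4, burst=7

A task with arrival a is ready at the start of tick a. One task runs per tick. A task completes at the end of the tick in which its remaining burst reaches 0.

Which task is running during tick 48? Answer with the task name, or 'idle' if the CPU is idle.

t=0: L0/L1/L2 = ABE/-/- → run A
t=1: L0/L1/L2 = ABEC/-/- → run A
t=2: L0/L1/L2 = BECG/A/- → run B
t=3: L0/L1/L2 = BECG/A/- → run B
t=4: L0/L1/L2 = ECGDFH/AB/- → run E
t=5: L0/L1/L2 = ECGDFH/AB/- → run E
t=6: L0/L1/L2 = CGDFH/ABE/- → run C
t=7: L0/L1/L2 = CGDFH/ABE/- → run C
t=8: L0/L1/L2 = GDFH/ABEC/- → run G
t=9: L0/L1/L2 = GDFH/ABEC/- → run G
t=10: L0/L1/L2 = DFH/ABECG/- → run D
t=11: L0/L1/L2 = DFH/ABECG/- → run D
t=12: L0/L1/L2 = FH/ABECGD/- → run F
t=13: L0/L1/L2 = FH/ABECGD/- → run F
t=14: L0/L1/L2 = H/ABECGDF/- → run H
t=15: L0/L1/L2 = H/ABECGDF/- → run H
t=16: L0/L1/L2 = -/ABECGDFH/- → run A
t=17: L0/L1/L2 = -/ABECGDFH/- → run A
t=18: L0/L1/L2 = -/BECGDFH/- → run B
t=19: L0/L1/L2 = -/BECGDFH/- → run B
t=20: L0/L1/L2 = -/BECGDFH/- → run B
t=21: L0/L1/L2 = -/BECGDFH/- → run B
t=22: L0/L1/L2 = -/ECGDFH/B → run E
t=23: L0/L1/L2 = -/ECGDFH/B → run E
t=24: L0/L1/L2 = -/ECGDFH/B → run E
t=25: L0/L1/L2 = -/ECGDFH/B → run E
t=26: L0/L1/L2 = -/CGDFH/B → run C
t=27: L0/L1/L2 = -/CGDFH/B → run C
t=28: L0/L1/L2 = -/CGDFH/B → run C
t=29: L0/L1/L2 = -/CGDFH/B → run C
t=30: L0/L1/L2 = -/GDFH/BC → run G
t=31: L0/L1/L2 = -/GDFH/BC → run G
t=32: L0/L1/L2 = -/GDFH/BC → run G
t=33: L0/L1/L2 = -/GDFH/BC → run G
t=34: L0/L1/L2 = -/DFH/BCG → run D
t=35: L0/L1/L2 = -/DFH/BCG → run D
t=36: L0/L1/L2 = -/DFH/BCG → run D
t=37: L0/L1/L2 = -/DFH/BCG → run D
t=38: L0/L1/L2 = -/FH/BCGD → run F
t=39: L0/L1/L2 = -/FH/BCGD → run F
t=40: L0/L1/L2 = -/FH/BCGD → run F
t=41: L0/L1/L2 = -/FH/BCGD → run F
t=42: L0/L1/L2 = -/H/BCGDF → run H
t=43: L0/L1/L2 = -/H/BCGDF → run H
t=44: L0/L1/L2 = -/H/BCGDF → run H
t=45: L0/L1/L2 = -/H/BCGDF → run H
t=46: L0/L1/L2 = -/-/BCGDFH → run B
t=47: L0/L1/L2 = -/-/CGDFH → run C
t=48: L0/L1/L2 = -/-/CGDFH → run C
t=49: L0/L1/L2 = -/-/GDFH → run G

running at tick 48 = C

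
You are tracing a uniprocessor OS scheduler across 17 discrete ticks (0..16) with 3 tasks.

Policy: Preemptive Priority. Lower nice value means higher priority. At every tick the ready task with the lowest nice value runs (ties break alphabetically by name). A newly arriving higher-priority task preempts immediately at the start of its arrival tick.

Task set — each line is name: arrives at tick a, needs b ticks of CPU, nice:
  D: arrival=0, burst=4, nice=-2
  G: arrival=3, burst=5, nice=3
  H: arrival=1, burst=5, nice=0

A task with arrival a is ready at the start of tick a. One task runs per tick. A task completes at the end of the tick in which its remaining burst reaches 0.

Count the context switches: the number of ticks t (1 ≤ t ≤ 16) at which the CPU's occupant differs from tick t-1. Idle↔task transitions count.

t=0: ready={D} → run D
t=1: ready={D,H} → run D
t=2: ready={D,H} → run D
t=3: ready={D,G,H} → run D
t=4: ready={G,H} → run H
t=5: ready={G,H} → run H
t=6: ready={G,H} → run H
t=7: ready={G,H} → run H
t=8: ready={G,H} → run H
t=9: ready={G} → run G
t=10: ready={G} → run G
t=11: ready={G} → run G
t=12: ready={G} → run G
t=13: ready={G} → run G
t=14: (idle)
t=15: (idle)
t=16: (idle)

context switches = 3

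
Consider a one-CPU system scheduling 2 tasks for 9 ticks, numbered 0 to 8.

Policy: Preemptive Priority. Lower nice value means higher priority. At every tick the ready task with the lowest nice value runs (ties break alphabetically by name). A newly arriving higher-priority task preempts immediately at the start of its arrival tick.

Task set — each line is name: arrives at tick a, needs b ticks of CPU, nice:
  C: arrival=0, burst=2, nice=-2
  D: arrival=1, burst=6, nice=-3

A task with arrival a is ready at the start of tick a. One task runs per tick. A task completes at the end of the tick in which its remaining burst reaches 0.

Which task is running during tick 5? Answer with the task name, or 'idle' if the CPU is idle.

running at tick 5 = D

t=0: ready={C} → run C
t=1: ready={C,D} → run D
t=2: ready={C,D} → run D
t=3: ready={C,D} → run D
t=4: ready={C,D} → run D
t=5: ready={C,D} → run D
t=6: ready={C,D} → run D
t=7: ready={C} → run C
t=8: (idle)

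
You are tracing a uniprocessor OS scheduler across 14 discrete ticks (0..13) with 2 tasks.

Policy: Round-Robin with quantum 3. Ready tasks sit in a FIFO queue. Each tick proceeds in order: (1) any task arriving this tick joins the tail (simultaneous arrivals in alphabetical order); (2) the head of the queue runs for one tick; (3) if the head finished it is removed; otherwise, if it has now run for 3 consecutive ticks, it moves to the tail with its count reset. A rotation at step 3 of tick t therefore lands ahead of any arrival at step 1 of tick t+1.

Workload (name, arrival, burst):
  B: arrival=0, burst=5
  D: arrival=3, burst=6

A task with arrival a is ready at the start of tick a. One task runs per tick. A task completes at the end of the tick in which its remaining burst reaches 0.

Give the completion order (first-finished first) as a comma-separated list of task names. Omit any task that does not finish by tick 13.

completion order = B, D

t=0: queue=[B] q_used=0 → run B
t=1: queue=[B] q_used=1 → run B
t=2: queue=[B] q_used=2 → run B
t=3: queue=[B,D] q_used=0 → run B
t=4: queue=[B,D] q_used=1 → run B
t=5: queue=[D] q_used=0 → run D
t=6: queue=[D] q_used=1 → run D
t=7: queue=[D] q_used=2 → run D
t=8: queue=[D] q_used=0 → run D
t=9: queue=[D] q_used=1 → run D
t=10: queue=[D] q_used=2 → run D
t=11: (idle)
t=12: (idle)
t=13: (idle)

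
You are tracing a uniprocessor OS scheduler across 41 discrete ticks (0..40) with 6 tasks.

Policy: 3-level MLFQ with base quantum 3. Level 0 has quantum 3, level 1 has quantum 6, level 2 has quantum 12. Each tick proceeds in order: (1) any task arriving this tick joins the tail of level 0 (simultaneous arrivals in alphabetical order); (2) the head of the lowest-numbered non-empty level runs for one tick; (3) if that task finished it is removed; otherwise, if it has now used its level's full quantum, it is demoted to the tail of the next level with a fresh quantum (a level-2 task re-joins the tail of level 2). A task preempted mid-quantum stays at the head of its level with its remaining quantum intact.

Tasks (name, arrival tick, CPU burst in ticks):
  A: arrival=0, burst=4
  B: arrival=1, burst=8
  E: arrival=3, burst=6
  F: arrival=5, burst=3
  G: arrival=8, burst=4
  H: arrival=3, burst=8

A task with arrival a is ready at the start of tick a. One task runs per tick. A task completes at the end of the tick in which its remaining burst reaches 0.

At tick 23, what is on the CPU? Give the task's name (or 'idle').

t=0: L0/L1/L2 = A/-/- → run A
t=1: L0/L1/L2 = AB/-/- → run A
t=2: L0/L1/L2 = AB/-/- → run A
t=3: L0/L1/L2 = BEH/A/- → run B
t=4: L0/L1/L2 = BEH/A/- → run B
t=5: L0/L1/L2 = BEHF/A/- → run B
t=6: L0/L1/L2 = EHF/AB/- → run E
t=7: L0/L1/L2 = EHF/AB/- → run E
t=8: L0/L1/L2 = EHFG/AB/- → run E
t=9: L0/L1/L2 = HFG/ABE/- → run H
t=10: L0/L1/L2 = HFG/ABE/- → run H
t=11: L0/L1/L2 = HFG/ABE/- → run H
t=12: L0/L1/L2 = FG/ABEH/- → run F
t=13: L0/L1/L2 = FG/ABEH/- → run F
t=14: L0/L1/L2 = FG/ABEH/- → run F
t=15: L0/L1/L2 = G/ABEH/- → run G
t=16: L0/L1/L2 = G/ABEH/- → run G
t=17: L0/L1/L2 = G/ABEH/- → run G
t=18: L0/L1/L2 = -/ABEHG/- → run A
t=19: L0/L1/L2 = -/BEHG/- → run B
t=20: L0/L1/L2 = -/BEHG/- → run B
t=21: L0/L1/L2 = -/BEHG/- → run B
t=22: L0/L1/L2 = -/BEHG/- → run B
t=23: L0/L1/L2 = -/BEHG/- → run B
t=24: L0/L1/L2 = -/EHG/- → run E
t=25: L0/L1/L2 = -/EHG/- → run E
t=26: L0/L1/L2 = -/EHG/- → run E
t=27: L0/L1/L2 = -/HG/- → run H
t=28: L0/L1/L2 = -/HG/- → run H
t=29: L0/L1/L2 = -/HG/- → run H
t=30: L0/L1/L2 = -/HG/- → run H
t=31: L0/L1/L2 = -/HG/- → run H
t=32: L0/L1/L2 = -/G/- → run G
t=33: (idle)
t=34: (idle)
t=35: (idle)
t=36: (idle)
t=37: (idle)
t=38: (idle)
t=39: (idle)
t=40: (idle)

running at tick 23 = B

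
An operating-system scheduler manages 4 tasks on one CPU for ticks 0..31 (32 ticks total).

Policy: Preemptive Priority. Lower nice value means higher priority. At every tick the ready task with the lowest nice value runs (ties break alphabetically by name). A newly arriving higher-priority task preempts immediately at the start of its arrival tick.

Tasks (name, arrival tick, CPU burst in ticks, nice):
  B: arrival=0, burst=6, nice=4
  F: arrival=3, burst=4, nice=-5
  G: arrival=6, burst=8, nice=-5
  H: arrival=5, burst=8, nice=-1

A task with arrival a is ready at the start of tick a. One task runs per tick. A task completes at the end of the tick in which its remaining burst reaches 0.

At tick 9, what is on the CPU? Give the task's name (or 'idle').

t=0: ready={B} → run B
t=1: ready={B} → run B
t=2: ready={B} → run B
t=3: ready={B,F} → run F
t=4: ready={B,F} → run F
t=5: ready={B,F,H} → run F
t=6: ready={B,F,G,H} → run F
t=7: ready={B,G,H} → run G
t=8: ready={B,G,H} → run G
t=9: ready={B,G,H} → run G
t=10: ready={B,G,H} → run G
t=11: ready={B,G,H} → run G
t=12: ready={B,G,H} → run G
t=13: ready={B,G,H} → run G
t=14: ready={B,G,H} → run G
t=15: ready={B,H} → run H
t=16: ready={B,H} → run H
t=17: ready={B,H} → run H
t=18: ready={B,H} → run H
t=19: ready={B,H} → run H
t=20: ready={B,H} → run H
t=21: ready={B,H} → run H
t=22: ready={B,H} → run H
t=23: ready={B} → run B
t=24: ready={B} → run B
t=25: ready={B} → run B
t=26: (idle)
t=27: (idle)
t=28: (idle)
t=29: (idle)
t=30: (idle)
t=31: (idle)

running at tick 9 = G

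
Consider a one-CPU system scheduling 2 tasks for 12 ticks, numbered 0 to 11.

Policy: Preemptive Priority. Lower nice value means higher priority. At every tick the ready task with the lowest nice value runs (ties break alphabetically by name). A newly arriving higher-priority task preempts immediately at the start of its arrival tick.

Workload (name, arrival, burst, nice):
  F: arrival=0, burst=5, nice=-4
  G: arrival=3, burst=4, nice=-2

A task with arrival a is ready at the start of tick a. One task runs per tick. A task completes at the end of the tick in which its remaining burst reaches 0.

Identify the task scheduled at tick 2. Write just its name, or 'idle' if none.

t=0: ready={F} → run F
t=1: ready={F} → run F
t=2: ready={F} → run F
t=3: ready={F,G} → run F
t=4: ready={F,G} → run F
t=5: ready={G} → run G
t=6: ready={G} → run G
t=7: ready={G} → run G
t=8: ready={G} → run G
t=9: (idle)
t=10: (idle)
t=11: (idle)

running at tick 2 = F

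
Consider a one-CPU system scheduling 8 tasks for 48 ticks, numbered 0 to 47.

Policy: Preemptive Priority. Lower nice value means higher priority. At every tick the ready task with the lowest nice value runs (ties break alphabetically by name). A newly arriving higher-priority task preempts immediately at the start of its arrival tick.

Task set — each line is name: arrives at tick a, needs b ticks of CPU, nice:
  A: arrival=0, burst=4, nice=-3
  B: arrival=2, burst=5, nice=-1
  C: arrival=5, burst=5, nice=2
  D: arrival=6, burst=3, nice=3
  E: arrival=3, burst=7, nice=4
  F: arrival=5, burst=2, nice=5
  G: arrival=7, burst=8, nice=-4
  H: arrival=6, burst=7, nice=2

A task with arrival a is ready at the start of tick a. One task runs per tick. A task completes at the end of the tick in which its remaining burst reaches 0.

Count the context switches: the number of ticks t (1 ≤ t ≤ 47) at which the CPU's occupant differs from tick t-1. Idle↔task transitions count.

context switches = 9

t=0: ready={A} → run A
t=1: ready={A} → run A
t=2: ready={A,B} → run A
t=3: ready={A,B,E} → run A
t=4: ready={B,E} → run B
t=5: ready={B,C,E,F} → run B
t=6: ready={B,C,D,E,F,H} → run B
t=7: ready={B,C,D,E,F,G,H} → run G
t=8: ready={B,C,D,E,F,G,H} → run G
t=9: ready={B,C,D,E,F,G,H} → run G
t=10: ready={B,C,D,E,F,G,H} → run G
t=11: ready={B,C,D,E,F,G,H} → run G
t=12: ready={B,C,D,E,F,G,H} → run G
t=13: ready={B,C,D,E,F,G,H} → run G
t=14: ready={B,C,D,E,F,G,H} → run G
t=15: ready={B,C,D,E,F,H} → run B
t=16: ready={B,C,D,E,F,H} → run B
t=17: ready={C,D,E,F,H} → run C
t=18: ready={C,D,E,F,H} → run C
t=19: ready={C,D,E,F,H} → run C
t=20: ready={C,D,E,F,H} → run C
t=21: ready={C,D,E,F,H} → run C
t=22: ready={D,E,F,H} → run H
t=23: ready={D,E,F,H} → run H
t=24: ready={D,E,F,H} → run H
t=25: ready={D,E,F,H} → run H
t=26: ready={D,E,F,H} → run H
t=27: ready={D,E,F,H} → run H
t=28: ready={D,E,F,H} → run H
t=29: ready={D,E,F} → run D
t=30: ready={D,E,F} → run D
t=31: ready={D,E,F} → run D
t=32: ready={E,F} → run E
t=33: ready={E,F} → run E
t=34: ready={E,F} → run E
t=35: ready={E,F} → run E
t=36: ready={E,F} → run E
t=37: ready={E,F} → run E
t=38: ready={E,F} → run E
t=39: ready={F} → run F
t=40: ready={F} → run F
t=41: (idle)
t=42: (idle)
t=43: (idle)
t=44: (idle)
t=45: (idle)
t=46: (idle)
t=47: (idle)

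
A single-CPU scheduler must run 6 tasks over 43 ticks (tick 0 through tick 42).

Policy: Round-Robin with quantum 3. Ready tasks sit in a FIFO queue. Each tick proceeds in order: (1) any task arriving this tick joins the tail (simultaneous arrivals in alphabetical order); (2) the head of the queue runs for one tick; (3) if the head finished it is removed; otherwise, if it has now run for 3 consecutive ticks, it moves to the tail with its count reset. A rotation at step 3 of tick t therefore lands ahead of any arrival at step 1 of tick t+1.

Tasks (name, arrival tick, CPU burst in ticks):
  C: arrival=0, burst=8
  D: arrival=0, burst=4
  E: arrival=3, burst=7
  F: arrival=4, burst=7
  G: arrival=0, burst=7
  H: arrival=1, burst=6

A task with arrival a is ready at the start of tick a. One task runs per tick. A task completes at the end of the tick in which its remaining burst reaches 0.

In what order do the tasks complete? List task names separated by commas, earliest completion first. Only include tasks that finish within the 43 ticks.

completion order = D, H, C, G, E, F

t=0: queue=[C,D,G] q_used=0 → run C
t=1: queue=[C,D,G,H] q_used=1 → run C
t=2: queue=[C,D,G,H] q_used=2 → run C
t=3: queue=[D,G,H,C,E] q_used=0 → run D
t=4: queue=[D,G,H,C,E,F] q_used=1 → run D
t=5: queue=[D,G,H,C,E,F] q_used=2 → run D
t=6: queue=[G,H,C,E,F,D] q_used=0 → run G
t=7: queue=[G,H,C,E,F,D] q_used=1 → run G
t=8: queue=[G,H,C,E,F,D] q_used=2 → run G
t=9: queue=[H,C,E,F,D,G] q_used=0 → run H
t=10: queue=[H,C,E,F,D,G] q_used=1 → run H
t=11: queue=[H,C,E,F,D,G] q_used=2 → run H
t=12: queue=[C,E,F,D,G,H] q_used=0 → run C
t=13: queue=[C,E,F,D,G,H] q_used=1 → run C
t=14: queue=[C,E,F,D,G,H] q_used=2 → run C
t=15: queue=[E,F,D,G,H,C] q_used=0 → run E
t=16: queue=[E,F,D,G,H,C] q_used=1 → run E
t=17: queue=[E,F,D,G,H,C] q_used=2 → run E
t=18: queue=[F,D,G,H,C,E] q_used=0 → run F
t=19: queue=[F,D,G,H,C,E] q_used=1 → run F
t=20: queue=[F,D,G,H,C,E] q_used=2 → run F
t=21: queue=[D,G,H,C,E,F] q_used=0 → run D
t=22: queue=[G,H,C,E,F] q_used=0 → run G
t=23: queue=[G,H,C,E,F] q_used=1 → run G
t=24: queue=[G,H,C,E,F] q_used=2 → run G
t=25: queue=[H,C,E,F,G] q_used=0 → run H
t=26: queue=[H,C,E,F,G] q_used=1 → run H
t=27: queue=[H,C,E,F,G] q_used=2 → run H
t=28: queue=[C,E,F,G] q_used=0 → run C
t=29: queue=[C,E,F,G] q_used=1 → run C
t=30: queue=[E,F,G] q_used=0 → run E
t=31: queue=[E,F,G] q_used=1 → run E
t=32: queue=[E,F,G] q_used=2 → run E
t=33: queue=[F,G,E] q_used=0 → run F
t=34: queue=[F,G,E] q_used=1 → run F
t=35: queue=[F,G,E] q_used=2 → run F
t=36: queue=[G,E,F] q_used=0 → run G
t=37: queue=[E,F] q_used=0 → run E
t=38: queue=[F] q_used=0 → run F
t=39: (idle)
t=40: (idle)
t=41: (idle)
t=42: (idle)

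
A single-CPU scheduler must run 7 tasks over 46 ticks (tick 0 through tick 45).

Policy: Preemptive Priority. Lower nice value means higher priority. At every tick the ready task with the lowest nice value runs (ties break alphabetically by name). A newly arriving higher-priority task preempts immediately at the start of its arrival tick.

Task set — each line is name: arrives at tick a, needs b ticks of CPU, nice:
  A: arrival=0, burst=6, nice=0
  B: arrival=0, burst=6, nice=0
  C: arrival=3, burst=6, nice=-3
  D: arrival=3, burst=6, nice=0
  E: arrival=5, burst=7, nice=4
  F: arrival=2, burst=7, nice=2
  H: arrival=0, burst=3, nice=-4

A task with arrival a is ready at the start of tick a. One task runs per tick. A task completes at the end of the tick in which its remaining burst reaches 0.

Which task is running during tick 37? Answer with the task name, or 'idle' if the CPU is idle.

t=0: ready={A,B,H} → run H
t=1: ready={A,B,H} → run H
t=2: ready={A,B,F,H} → run H
t=3: ready={A,B,C,D,F} → run C
t=4: ready={A,B,C,D,F} → run C
t=5: ready={A,B,C,D,E,F} → run C
t=6: ready={A,B,C,D,E,F} → run C
t=7: ready={A,B,C,D,E,F} → run C
t=8: ready={A,B,C,D,E,F} → run C
t=9: ready={A,B,D,E,F} → run A
t=10: ready={A,B,D,E,F} → run A
t=11: ready={A,B,D,E,F} → run A
t=12: ready={A,B,D,E,F} → run A
t=13: ready={A,B,D,E,F} → run A
t=14: ready={A,B,D,E,F} → run A
t=15: ready={B,D,E,F} → run B
t=16: ready={B,D,E,F} → run B
t=17: ready={B,D,E,F} → run B
t=18: ready={B,D,E,F} → run B
t=19: ready={B,D,E,F} → run B
t=20: ready={B,D,E,F} → run B
t=21: ready={D,E,F} → run D
t=22: ready={D,E,F} → run D
t=23: ready={D,E,F} → run D
t=24: ready={D,E,F} → run D
t=25: ready={D,E,F} → run D
t=26: ready={D,E,F} → run D
t=27: ready={E,F} → run F
t=28: ready={E,F} → run F
t=29: ready={E,F} → run F
t=30: ready={E,F} → run F
t=31: ready={E,F} → run F
t=32: ready={E,F} → run F
t=33: ready={E,F} → run F
t=34: ready={E} → run E
t=35: ready={E} → run E
t=36: ready={E} → run E
t=37: ready={E} → run E
t=38: ready={E} → run E
t=39: ready={E} → run E
t=40: ready={E} → run E
t=41: (idle)
t=42: (idle)
t=43: (idle)
t=44: (idle)
t=45: (idle)

running at tick 37 = E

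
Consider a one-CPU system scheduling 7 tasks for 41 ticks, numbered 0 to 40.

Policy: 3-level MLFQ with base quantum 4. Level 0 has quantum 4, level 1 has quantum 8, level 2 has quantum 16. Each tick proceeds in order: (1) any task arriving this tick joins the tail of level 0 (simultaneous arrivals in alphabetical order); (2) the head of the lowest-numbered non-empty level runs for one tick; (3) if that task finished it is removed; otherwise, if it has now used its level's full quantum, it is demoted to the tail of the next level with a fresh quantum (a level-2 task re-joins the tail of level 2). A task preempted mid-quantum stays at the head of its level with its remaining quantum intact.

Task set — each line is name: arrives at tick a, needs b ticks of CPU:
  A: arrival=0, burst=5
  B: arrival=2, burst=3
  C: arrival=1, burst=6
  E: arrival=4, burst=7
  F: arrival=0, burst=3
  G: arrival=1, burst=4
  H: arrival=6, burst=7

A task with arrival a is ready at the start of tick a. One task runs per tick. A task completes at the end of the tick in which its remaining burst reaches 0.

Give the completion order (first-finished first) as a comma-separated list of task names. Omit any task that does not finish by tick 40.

t=0: L0/L1/L2 = AF/-/- → run A
t=1: L0/L1/L2 = AFCG/-/- → run A
t=2: L0/L1/L2 = AFCGB/-/- → run A
t=3: L0/L1/L2 = AFCGB/-/- → run A
t=4: L0/L1/L2 = FCGBE/A/- → run F
t=5: L0/L1/L2 = FCGBE/A/- → run F
t=6: L0/L1/L2 = FCGBEH/A/- → run F
t=7: L0/L1/L2 = CGBEH/A/- → run C
t=8: L0/L1/L2 = CGBEH/A/- → run C
t=9: L0/L1/L2 = CGBEH/A/- → run C
t=10: L0/L1/L2 = CGBEH/A/- → run C
t=11: L0/L1/L2 = GBEH/AC/- → run G
t=12: L0/L1/L2 = GBEH/AC/- → run G
t=13: L0/L1/L2 = GBEH/AC/- → run G
t=14: L0/L1/L2 = GBEH/AC/- → run G
t=15: L0/L1/L2 = BEH/AC/- → run B
t=16: L0/L1/L2 = BEH/AC/- → run B
t=17: L0/L1/L2 = BEH/AC/- → run B
t=18: L0/L1/L2 = EH/AC/- → run E
t=19: L0/L1/L2 = EH/AC/- → run E
t=20: L0/L1/L2 = EH/AC/- → run E
t=21: L0/L1/L2 = EH/AC/- → run E
t=22: L0/L1/L2 = H/ACE/- → run H
t=23: L0/L1/L2 = H/ACE/- → run H
t=24: L0/L1/L2 = H/ACE/- → run H
t=25: L0/L1/L2 = H/ACE/- → run H
t=26: L0/L1/L2 = -/ACEH/- → run A
t=27: L0/L1/L2 = -/CEH/- → run C
t=28: L0/L1/L2 = -/CEH/- → run C
t=29: L0/L1/L2 = -/EH/- → run E
t=30: L0/L1/L2 = -/EH/- → run E
t=31: L0/L1/L2 = -/EH/- → run E
t=32: L0/L1/L2 = -/H/- → run H
t=33: L0/L1/L2 = -/H/- → run H
t=34: L0/L1/L2 = -/H/- → run H
t=35: (idle)
t=36: (idle)
t=37: (idle)
t=38: (idle)
t=39: (idle)
t=40: (idle)

completion order = F, G, B, A, C, E, H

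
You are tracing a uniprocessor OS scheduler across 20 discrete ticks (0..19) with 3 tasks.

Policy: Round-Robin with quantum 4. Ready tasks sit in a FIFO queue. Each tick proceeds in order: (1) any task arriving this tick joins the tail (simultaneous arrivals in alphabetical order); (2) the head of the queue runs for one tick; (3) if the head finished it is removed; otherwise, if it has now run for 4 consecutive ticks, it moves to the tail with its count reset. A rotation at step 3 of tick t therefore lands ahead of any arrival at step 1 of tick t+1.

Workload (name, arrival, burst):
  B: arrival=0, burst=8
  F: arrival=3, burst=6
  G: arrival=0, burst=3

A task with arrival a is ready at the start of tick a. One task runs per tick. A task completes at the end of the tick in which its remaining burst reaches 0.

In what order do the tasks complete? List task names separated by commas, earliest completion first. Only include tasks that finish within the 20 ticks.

t=0: queue=[B,G] q_used=0 → run B
t=1: queue=[B,G] q_used=1 → run B
t=2: queue=[B,G] q_used=2 → run B
t=3: queue=[B,G,F] q_used=3 → run B
t=4: queue=[G,F,B] q_used=0 → run G
t=5: queue=[G,F,B] q_used=1 → run G
t=6: queue=[G,F,B] q_used=2 → run G
t=7: queue=[F,B] q_used=0 → run F
t=8: queue=[F,B] q_used=1 → run F
t=9: queue=[F,B] q_used=2 → run F
t=10: queue=[F,B] q_used=3 → run F
t=11: queue=[B,F] q_used=0 → run B
t=12: queue=[B,F] q_used=1 → run B
t=13: queue=[B,F] q_used=2 → run B
t=14: queue=[B,F] q_used=3 → run B
t=15: queue=[F] q_used=0 → run F
t=16: queue=[F] q_used=1 → run F
t=17: (idle)
t=18: (idle)
t=19: (idle)

completion order = G, B, F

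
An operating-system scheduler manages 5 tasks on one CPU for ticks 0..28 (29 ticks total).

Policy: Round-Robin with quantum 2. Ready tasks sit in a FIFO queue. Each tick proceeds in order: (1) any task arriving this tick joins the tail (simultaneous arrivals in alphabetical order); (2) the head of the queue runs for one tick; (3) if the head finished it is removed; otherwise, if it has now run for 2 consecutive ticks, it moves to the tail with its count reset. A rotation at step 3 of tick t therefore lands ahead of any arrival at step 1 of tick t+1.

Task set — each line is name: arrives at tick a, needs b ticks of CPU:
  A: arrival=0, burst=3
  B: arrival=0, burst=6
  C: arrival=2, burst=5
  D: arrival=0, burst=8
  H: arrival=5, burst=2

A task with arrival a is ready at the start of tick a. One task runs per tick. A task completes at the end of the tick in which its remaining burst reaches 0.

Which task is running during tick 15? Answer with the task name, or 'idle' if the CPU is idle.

t=0: queue=[A,B,D] q_used=0 → run A
t=1: queue=[A,B,D] q_used=1 → run A
t=2: queue=[B,D,A,C] q_used=0 → run B
t=3: queue=[B,D,A,C] q_used=1 → run B
t=4: queue=[D,A,C,B] q_used=0 → run D
t=5: queue=[D,A,C,B,H] q_used=1 → run D
t=6: queue=[A,C,B,H,D] q_used=0 → run A
t=7: queue=[C,B,H,D] q_used=0 → run C
t=8: queue=[C,B,H,D] q_used=1 → run C
t=9: queue=[B,H,D,C] q_used=0 → run B
t=10: queue=[B,H,D,C] q_used=1 → run B
t=11: queue=[H,D,C,B] q_used=0 → run H
t=12: queue=[H,D,C,B] q_used=1 → run H
t=13: queue=[D,C,B] q_used=0 → run D
t=14: queue=[D,C,B] q_used=1 → run D
t=15: queue=[C,B,D] q_used=0 → run C
t=16: queue=[C,B,D] q_used=1 → run C
t=17: queue=[B,D,C] q_used=0 → run B
t=18: queue=[B,D,C] q_used=1 → run B
t=19: queue=[D,C] q_used=0 → run D
t=20: queue=[D,C] q_used=1 → run D
t=21: queue=[C,D] q_used=0 → run C
t=22: queue=[D] q_used=0 → run D
t=23: queue=[D] q_used=1 → run D
t=24: (idle)
t=25: (idle)
t=26: (idle)
t=27: (idle)
t=28: (idle)

running at tick 15 = C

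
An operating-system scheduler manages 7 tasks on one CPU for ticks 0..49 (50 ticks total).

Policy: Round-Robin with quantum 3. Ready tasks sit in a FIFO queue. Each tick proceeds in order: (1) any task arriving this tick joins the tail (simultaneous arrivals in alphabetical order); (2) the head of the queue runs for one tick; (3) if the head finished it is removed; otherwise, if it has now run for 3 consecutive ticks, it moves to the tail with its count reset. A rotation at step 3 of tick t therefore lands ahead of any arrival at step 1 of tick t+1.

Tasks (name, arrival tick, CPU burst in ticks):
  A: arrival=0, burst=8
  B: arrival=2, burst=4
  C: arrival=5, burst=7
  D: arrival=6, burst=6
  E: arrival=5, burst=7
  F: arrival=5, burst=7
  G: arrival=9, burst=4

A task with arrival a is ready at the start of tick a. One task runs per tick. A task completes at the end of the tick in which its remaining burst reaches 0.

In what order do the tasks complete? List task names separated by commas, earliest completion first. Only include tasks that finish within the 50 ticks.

completion order = B, A, D, G, C, E, F

t=0: queue=[A] q_used=0 → run A
t=1: queue=[A] q_used=1 → run A
t=2: queue=[A,B] q_used=2 → run A
t=3: queue=[B,A] q_used=0 → run B
t=4: queue=[B,A] q_used=1 → run B
t=5: queue=[B,A,C,E,F] q_used=2 → run B
t=6: queue=[A,C,E,F,B,D] q_used=0 → run A
t=7: queue=[A,C,E,F,B,D] q_used=1 → run A
t=8: queue=[A,C,E,F,B,D] q_used=2 → run A
t=9: queue=[C,E,F,B,D,A,G] q_used=0 → run C
t=10: queue=[C,E,F,B,D,A,G] q_used=1 → run C
t=11: queue=[C,E,F,B,D,A,G] q_used=2 → run C
t=12: queue=[E,F,B,D,A,G,C] q_used=0 → run E
t=13: queue=[E,F,B,D,A,G,C] q_used=1 → run E
t=14: queue=[E,F,B,D,A,G,C] q_used=2 → run E
t=15: queue=[F,B,D,A,G,C,E] q_used=0 → run F
t=16: queue=[F,B,D,A,G,C,E] q_used=1 → run F
t=17: queue=[F,B,D,A,G,C,E] q_used=2 → run F
t=18: queue=[B,D,A,G,C,E,F] q_used=0 → run B
t=19: queue=[D,A,G,C,E,F] q_used=0 → run D
t=20: queue=[D,A,G,C,E,F] q_used=1 → run D
t=21: queue=[D,A,G,C,E,F] q_used=2 → run D
t=22: queue=[A,G,C,E,F,D] q_used=0 → run A
t=23: queue=[A,G,C,E,F,D] q_used=1 → run A
t=24: queue=[G,C,E,F,D] q_used=0 → run G
t=25: queue=[G,C,E,F,D] q_used=1 → run G
t=26: queue=[G,C,E,F,D] q_used=2 → run G
t=27: queue=[C,E,F,D,G] q_used=0 → run C
t=28: queue=[C,E,F,D,G] q_used=1 → run C
t=29: queue=[C,E,F,D,G] q_used=2 → run C
t=30: queue=[E,F,D,G,C] q_used=0 → run E
t=31: queue=[E,F,D,G,C] q_used=1 → run E
t=32: queue=[E,F,D,G,C] q_used=2 → run E
t=33: queue=[F,D,G,C,E] q_used=0 → run F
t=34: queue=[F,D,G,C,E] q_used=1 → run F
t=35: queue=[F,D,G,C,E] q_used=2 → run F
t=36: queue=[D,G,C,E,F] q_used=0 → run D
t=37: queue=[D,G,C,E,F] q_used=1 → run D
t=38: queue=[D,G,C,E,F] q_used=2 → run D
t=39: queue=[G,C,E,F] q_used=0 → run G
t=40: queue=[C,E,F] q_used=0 → run C
t=41: queue=[E,F] q_used=0 → run E
t=42: queue=[F] q_used=0 → run F
t=43: (idle)
t=44: (idle)
t=45: (idle)
t=46: (idle)
t=47: (idle)
t=48: (idle)
t=49: (idle)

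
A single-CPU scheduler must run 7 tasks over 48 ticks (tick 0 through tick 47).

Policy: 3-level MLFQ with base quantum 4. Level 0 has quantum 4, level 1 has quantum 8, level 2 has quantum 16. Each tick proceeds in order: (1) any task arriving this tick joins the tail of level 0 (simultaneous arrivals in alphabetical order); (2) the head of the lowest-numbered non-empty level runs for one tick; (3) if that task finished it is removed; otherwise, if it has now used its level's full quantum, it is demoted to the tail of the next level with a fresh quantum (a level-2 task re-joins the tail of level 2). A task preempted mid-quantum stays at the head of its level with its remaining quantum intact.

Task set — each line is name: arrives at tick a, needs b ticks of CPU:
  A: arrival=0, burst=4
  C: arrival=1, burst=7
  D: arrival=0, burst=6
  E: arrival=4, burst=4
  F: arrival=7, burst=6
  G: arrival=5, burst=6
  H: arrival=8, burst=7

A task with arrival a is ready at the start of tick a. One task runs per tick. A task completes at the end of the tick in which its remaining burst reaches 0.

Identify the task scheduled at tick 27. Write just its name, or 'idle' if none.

running at tick 27 = H

t=0: L0/L1/L2 = AD/-/- → run A
t=1: L0/L1/L2 = ADC/-/- → run A
t=2: L0/L1/L2 = ADC/-/- → run A
t=3: L0/L1/L2 = ADC/-/- → run A
t=4: L0/L1/L2 = DCE/-/- → run D
t=5: L0/L1/L2 = DCEG/-/- → run D
t=6: L0/L1/L2 = DCEG/-/- → run D
t=7: L0/L1/L2 = DCEGF/-/- → run D
t=8: L0/L1/L2 = CEGFH/D/- → run C
t=9: L0/L1/L2 = CEGFH/D/- → run C
t=10: L0/L1/L2 = CEGFH/D/- → run C
t=11: L0/L1/L2 = CEGFH/D/- → run C
t=12: L0/L1/L2 = EGFH/DC/- → run E
t=13: L0/L1/L2 = EGFH/DC/- → run E
t=14: L0/L1/L2 = EGFH/DC/- → run E
t=15: L0/L1/L2 = EGFH/DC/- → run E
t=16: L0/L1/L2 = GFH/DC/- → run G
t=17: L0/L1/L2 = GFH/DC/- → run G
t=18: L0/L1/L2 = GFH/DC/- → run G
t=19: L0/L1/L2 = GFH/DC/- → run G
t=20: L0/L1/L2 = FH/DCG/- → run F
t=21: L0/L1/L2 = FH/DCG/- → run F
t=22: L0/L1/L2 = FH/DCG/- → run F
t=23: L0/L1/L2 = FH/DCG/- → run F
t=24: L0/L1/L2 = H/DCGF/- → run H
t=25: L0/L1/L2 = H/DCGF/- → run H
t=26: L0/L1/L2 = H/DCGF/- → run H
t=27: L0/L1/L2 = H/DCGF/- → run H
t=28: L0/L1/L2 = -/DCGFH/- → run D
t=29: L0/L1/L2 = -/DCGFH/- → run D
t=30: L0/L1/L2 = -/CGFH/- → run C
t=31: L0/L1/L2 = -/CGFH/- → run C
t=32: L0/L1/L2 = -/CGFH/- → run C
t=33: L0/L1/L2 = -/GFH/- → run G
t=34: L0/L1/L2 = -/GFH/- → run G
t=35: L0/L1/L2 = -/FH/- → run F
t=36: L0/L1/L2 = -/FH/- → run F
t=37: L0/L1/L2 = -/H/- → run H
t=38: L0/L1/L2 = -/H/- → run H
t=39: L0/L1/L2 = -/H/- → run H
t=40: (idle)
t=41: (idle)
t=42: (idle)
t=43: (idle)
t=44: (idle)
t=45: (idle)
t=46: (idle)
t=47: (idle)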